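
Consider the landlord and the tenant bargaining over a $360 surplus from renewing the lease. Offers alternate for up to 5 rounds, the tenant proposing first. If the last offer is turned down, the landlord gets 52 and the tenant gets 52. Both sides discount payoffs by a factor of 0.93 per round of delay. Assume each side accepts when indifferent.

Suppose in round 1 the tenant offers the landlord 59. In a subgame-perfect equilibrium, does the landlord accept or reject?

Reject

Round 5 (the tenant proposes): the landlord gets 52 if talks fail, so the tenant offers 52 and keeps 308.
Round 4 (the landlord proposes): the tenant can get 308 next round, worth 0.93 × 308 = 286.44 now. The landlord offers 286.44 and keeps 360 − 286.44 = 73.56.
Round 3 (the tenant proposes): the landlord can get 73.56 next round, worth 0.93 × 73.56 = 68.4108 now, so the tenant offers 68.4108, keeping 291.5892.
Round 2 (the landlord proposes): the tenant can get 291.5892 next round, worth 0.93 × 291.5892 = 271.177956 now, so the landlord offers 271.177956, keeping 88.822044.
So by rejecting in round 1, the landlord gets 88.822044 next round, worth 0.93 × 88.822044 = 82.60450092 now.
Offer 59 < 82.60450092, so the landlord rejects.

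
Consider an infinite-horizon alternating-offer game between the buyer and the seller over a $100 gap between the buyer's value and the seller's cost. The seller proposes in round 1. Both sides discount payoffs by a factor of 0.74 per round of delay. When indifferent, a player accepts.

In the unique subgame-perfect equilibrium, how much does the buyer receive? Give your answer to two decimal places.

42.53

In a stationary SPE each proposer offers the other exactly their discounted continuation value.
If the seller keeps x when proposing and the buyer keeps y when proposing, then x = 100 − 0.74y and y = 100 − 0.74x.
Solving: x = 100(1 − 0.74) / (1 − 0.74·0.74) = 26 / 0.4524 ≈ 57.4713.
The buyer gets 100 − 57.4713 ≈ 42.5287.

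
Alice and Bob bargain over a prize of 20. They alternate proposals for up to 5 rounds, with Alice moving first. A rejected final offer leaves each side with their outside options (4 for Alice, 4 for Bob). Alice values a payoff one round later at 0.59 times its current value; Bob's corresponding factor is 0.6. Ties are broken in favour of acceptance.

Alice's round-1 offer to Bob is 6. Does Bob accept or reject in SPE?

Round 5 (Alice proposes): Bob gets 4 if talks fail, so Alice offers 4 and keeps 16.
Round 4 (Bob proposes): Alice can get 16 next round, worth 0.59 × 16 = 9.44 now, so Bob offers 9.44, keeping 10.56.
Round 3 (Alice proposes): Bob can get 10.56 next round, worth 0.6 × 10.56 = 6.336 now, so Alice offers 6.336, keeping 13.664.
Round 2 (Bob proposes): Alice can get 13.664 next round, worth 0.59 × 13.664 = 8.06176 now. Bob offers 8.06176 and keeps 20 − 8.06176 = 11.93824.
So by rejecting in round 1, Bob gets 11.93824 next round, worth 0.6 × 11.93824 = 7.162944 now.
Offer 6 < 7.162944, so Bob rejects.

Reject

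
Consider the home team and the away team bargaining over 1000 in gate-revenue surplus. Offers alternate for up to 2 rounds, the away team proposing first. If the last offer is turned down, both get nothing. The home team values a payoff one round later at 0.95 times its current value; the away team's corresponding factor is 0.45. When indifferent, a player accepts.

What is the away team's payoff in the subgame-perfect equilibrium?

Work backward from the last round.
Round 2 (the home team proposes): rejection yields 0 for the away team; the home team offers 0 and keeps 1000.
Round 1 (the away team proposes): the home team can get 1000 next round, worth 0.95 × 1000 = 950 now. The away team offers 950 and keeps 1000 − 950 = 50.

50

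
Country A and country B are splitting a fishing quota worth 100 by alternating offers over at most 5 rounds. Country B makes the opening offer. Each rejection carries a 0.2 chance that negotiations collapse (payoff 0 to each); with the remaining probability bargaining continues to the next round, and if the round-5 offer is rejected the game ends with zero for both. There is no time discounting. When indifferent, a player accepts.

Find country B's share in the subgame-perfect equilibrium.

Round 5 (country B proposes): country A will accept anything ≥ 0, so country B offers 0 and keeps 100.
Round 4 (country A proposes): rejecting gives country B an expected 0.8 × 100 = 80, so country A offers 80, keeping 20.
Round 3 (country B proposes): rejecting gives country A an expected 0.8 × 20 = 16; country B offers that and keeps 84.
Round 2 (country A proposes): rejecting gives country B an expected 0.8 × 84 = 67.2, so country A offers 67.2, keeping 32.8.
Round 1 (country B proposes): rejecting gives country A an expected 0.8 × 32.8 = 26.24; country B offers that and keeps 73.76.

73.76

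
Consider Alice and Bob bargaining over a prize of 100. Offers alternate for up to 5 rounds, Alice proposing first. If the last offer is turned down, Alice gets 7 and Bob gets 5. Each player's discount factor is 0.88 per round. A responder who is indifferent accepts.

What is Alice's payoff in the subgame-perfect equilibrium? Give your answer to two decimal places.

78.26

Round 5 (Alice proposes): Bob gets 5 if talks fail, so Alice offers 5 and keeps 95.
Round 4 (Bob proposes): Alice can get 95 next round, worth 0.88 × 95 = 83.6 now; Bob offers that and keeps 16.4.
Round 3 (Alice proposes): Bob can get 16.4 next round, worth 0.88 × 16.4 = 14.432 now. Alice offers 14.432 and keeps 100 − 14.432 = 85.568.
Round 2 (Bob proposes): Alice can get 85.568 next round, worth 0.88 × 85.568 = 75.29984 now, so Bob offers 75.29984, keeping 24.70016.
Round 1 (Alice proposes): Bob can get 24.70016 next round, worth 0.88 × 24.70016 = 21.7361408 now; Alice offers that and keeps 78.2638592.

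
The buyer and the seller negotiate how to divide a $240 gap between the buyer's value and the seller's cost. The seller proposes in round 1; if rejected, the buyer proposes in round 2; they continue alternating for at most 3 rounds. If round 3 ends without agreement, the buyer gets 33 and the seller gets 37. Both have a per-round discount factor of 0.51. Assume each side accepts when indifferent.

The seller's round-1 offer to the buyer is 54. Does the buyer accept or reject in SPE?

Work out the buyer's continuation value if the offer is rejected.
Round 3 (the seller proposes): the buyer gets 33 if talks fail, so the seller offers 33 and keeps 207.
Round 2 (the buyer proposes): the seller can get 207 next round, worth 0.51 × 207 = 105.57 now; the buyer offers that and keeps 134.43.
So by rejecting in round 1, the buyer gets 134.43 next round, worth 0.51 × 134.43 = 68.5593 now.
Offer 54 < 68.5593, so the buyer rejects.

Reject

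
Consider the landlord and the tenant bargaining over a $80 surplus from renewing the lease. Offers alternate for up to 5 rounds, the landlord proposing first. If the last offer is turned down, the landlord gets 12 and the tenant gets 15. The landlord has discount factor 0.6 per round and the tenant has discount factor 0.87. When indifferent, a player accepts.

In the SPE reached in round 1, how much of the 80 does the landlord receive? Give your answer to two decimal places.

33.54

Round 5 (the landlord proposes): the tenant gets 15 if talks fail, so the landlord offers 15 and keeps 65.
Round 4 (the tenant proposes): the landlord can get 65 next round, worth 0.6 × 65 = 39 now. The tenant offers 39 and keeps 80 − 39 = 41.
Round 3 (the landlord proposes): the tenant can get 41 next round, worth 0.87 × 41 = 35.67 now, so the landlord offers 35.67, keeping 44.33.
Round 2 (the tenant proposes): the landlord can get 44.33 next round, worth 0.6 × 44.33 = 26.598 now. The tenant offers 26.598 and keeps 80 − 26.598 = 53.402.
Round 1 (the landlord proposes): the tenant can get 53.402 next round, worth 0.87 × 53.402 = 46.45974 now, so the landlord offers 46.45974, keeping 33.54026.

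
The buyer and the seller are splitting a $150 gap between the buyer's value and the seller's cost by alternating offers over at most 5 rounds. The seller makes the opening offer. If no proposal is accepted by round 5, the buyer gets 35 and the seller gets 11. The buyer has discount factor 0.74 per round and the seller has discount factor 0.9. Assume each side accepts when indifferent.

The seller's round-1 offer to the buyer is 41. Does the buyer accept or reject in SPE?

Accept

Round 5 (the seller proposes): the buyer gets 35 if talks fail, so the seller offers 35 and keeps 115.
Round 4 (the buyer proposes): the seller can get 115 next round, worth 0.9 × 115 = 103.5 now, so the buyer offers 103.5, keeping 46.5.
Round 3 (the seller proposes): the buyer can get 46.5 next round, worth 0.74 × 46.5 = 34.41 now; the seller offers that and keeps 115.59.
Round 2 (the buyer proposes): the seller can get 115.59 next round, worth 0.9 × 115.59 = 104.031 now; the buyer offers that and keeps 45.969.
So by rejecting in round 1, the buyer gets 45.969 next round, worth 0.74 × 45.969 = 34.01706 now.
Offer 41 ≥ 34.01706, so the buyer accepts.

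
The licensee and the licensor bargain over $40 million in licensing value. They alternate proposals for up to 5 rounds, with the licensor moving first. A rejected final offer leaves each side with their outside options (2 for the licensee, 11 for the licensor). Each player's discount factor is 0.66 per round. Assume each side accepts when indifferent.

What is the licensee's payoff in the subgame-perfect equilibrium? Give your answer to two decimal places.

Round 5 (the licensor proposes): the licensee gets 2 if talks fail, so the licensor offers 2 and keeps 38.
Round 4 (the licensee proposes): the licensor can get 38 next round, worth 0.66 × 38 = 25.08 now, so the licensee offers 25.08, keeping 14.92.
Round 3 (the licensor proposes): the licensee can get 14.92 next round, worth 0.66 × 14.92 = 9.8472 now, so the licensor offers 9.8472, keeping 30.1528.
Round 2 (the licensee proposes): the licensor can get 30.1528 next round, worth 0.66 × 30.1528 = 19.900848 now, so the licensee offers 19.900848, keeping 20.099152.
Round 1 (the licensor proposes): the licensee can get 20.099152 next round, worth 0.66 × 20.099152 = 13.26544032 now. The licensor offers 13.26544032 and keeps 40 − 13.26544032 = 26.73455968.

13.27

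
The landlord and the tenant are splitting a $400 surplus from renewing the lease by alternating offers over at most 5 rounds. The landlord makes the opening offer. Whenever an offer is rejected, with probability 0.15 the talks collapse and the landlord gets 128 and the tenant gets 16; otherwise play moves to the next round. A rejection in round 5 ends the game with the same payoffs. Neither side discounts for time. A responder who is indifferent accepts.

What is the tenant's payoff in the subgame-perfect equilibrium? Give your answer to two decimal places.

By backward induction:
Round 5 (the landlord proposes): the tenant gets 16 if talks fail, so the landlord offers 16 and keeps 384.
Round 4 (the tenant proposes): rejecting gives the landlord an expected 0.85 × 384 + 0.15 × 128 = 345.6, so the tenant offers 345.6, keeping 54.4.
Round 3 (the landlord proposes): rejecting gives the tenant an expected 0.85 × 54.4 + 0.15 × 16 = 48.64. The landlord offers 48.64 and keeps 400 − 48.64 = 351.36.
Round 2 (the tenant proposes): rejecting gives the landlord an expected 0.85 × 351.36 + 0.15 × 128 = 317.856; the tenant offers that and keeps 82.144.
Round 1 (the landlord proposes): rejecting gives the tenant an expected 0.85 × 82.144 + 0.15 × 16 = 72.2224. The landlord offers 72.2224 and keeps 400 − 72.2224 = 327.7776.

72.22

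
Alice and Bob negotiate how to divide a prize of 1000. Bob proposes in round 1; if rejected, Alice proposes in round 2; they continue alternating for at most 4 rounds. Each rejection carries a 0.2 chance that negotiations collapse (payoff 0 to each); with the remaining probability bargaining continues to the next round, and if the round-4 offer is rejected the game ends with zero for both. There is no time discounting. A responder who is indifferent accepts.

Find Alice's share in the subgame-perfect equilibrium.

By backward induction:
Round 4 (Alice proposes): rejection yields 0 for Bob; Alice offers 0 and keeps 1000.
Round 3 (Bob proposes): rejecting gives Alice an expected 0.8 × 1000 = 800. Bob offers 800 and keeps 1000 − 800 = 200.
Round 2 (Alice proposes): rejecting gives Bob an expected 0.8 × 200 = 160; Alice offers that and keeps 840.
Round 1 (Bob proposes): rejecting gives Alice an expected 0.8 × 840 = 672. Bob offers 672 and keeps 1000 − 672 = 328.

672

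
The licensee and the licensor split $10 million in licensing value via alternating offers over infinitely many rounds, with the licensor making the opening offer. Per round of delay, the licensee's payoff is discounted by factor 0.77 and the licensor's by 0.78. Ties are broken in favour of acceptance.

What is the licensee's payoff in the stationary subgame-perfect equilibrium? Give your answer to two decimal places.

4.24

When the licensor proposes, the licensee accepts any offer worth at least 0.77 times what the licensee would get by proposing next round; and vice versa.
This gives x = 10 − 0.77y and y = 10 − 0.78x, where x and y are each side's share when it proposes.
Hence (1 − 0.77·0.78)x = 10(1 − 0.77), i.e. 0.3994·x = 2.3.
x ≈ 5.7586; the licensee's share is 10 − x ≈ 4.2414.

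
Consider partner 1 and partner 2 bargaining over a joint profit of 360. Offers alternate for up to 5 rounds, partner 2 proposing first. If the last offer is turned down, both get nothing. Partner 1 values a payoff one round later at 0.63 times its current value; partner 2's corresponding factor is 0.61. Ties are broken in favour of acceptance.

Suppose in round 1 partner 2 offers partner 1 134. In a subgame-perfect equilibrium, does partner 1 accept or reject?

Accept

Round 5 (partner 2 proposes): partner 1 will accept anything ≥ 0, so partner 2 offers 0 and keeps 360.
Round 4 (partner 1 proposes): partner 2 can get 360 next round, worth 0.61 × 360 = 219.6 now. Partner 1 offers 219.6 and keeps 360 − 219.6 = 140.4.
Round 3 (partner 2 proposes): partner 1 can get 140.4 next round, worth 0.63 × 140.4 = 88.452 now. Partner 2 offers 88.452 and keeps 360 − 88.452 = 271.548.
Round 2 (partner 1 proposes): partner 2 can get 271.548 next round, worth 0.61 × 271.548 = 165.64428 now. Partner 1 offers 165.64428 and keeps 360 − 165.64428 = 194.35572.
So by rejecting in round 1, partner 1 gets 194.35572 next round, worth 0.63 × 194.35572 = 122.4441036 now.
Offer 134 ≥ 122.4441036, so partner 1 accepts.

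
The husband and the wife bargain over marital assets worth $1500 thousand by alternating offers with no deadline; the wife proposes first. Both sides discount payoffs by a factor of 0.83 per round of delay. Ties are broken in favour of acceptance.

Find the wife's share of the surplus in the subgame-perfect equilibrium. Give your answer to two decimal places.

In a stationary SPE each proposer offers the other exactly their discounted continuation value.
If the wife keeps x when proposing and the husband keeps y when proposing, then x = 1500 − 0.83y and y = 1500 − 0.83x.
Solving: x = 1500(1 − 0.83) / (1 − 0.83·0.83) = 255 / 0.3111 ≈ 819.6721.
The husband gets 1500 − 819.6721 ≈ 680.3279.

819.67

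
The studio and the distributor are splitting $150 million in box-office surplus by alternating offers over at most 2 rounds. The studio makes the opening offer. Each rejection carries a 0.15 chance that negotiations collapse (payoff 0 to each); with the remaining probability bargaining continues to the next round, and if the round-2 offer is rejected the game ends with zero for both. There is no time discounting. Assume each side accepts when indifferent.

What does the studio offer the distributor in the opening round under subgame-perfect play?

Round 2 (the distributor proposes): rejection yields 0 for the studio; the distributor offers 0 and keeps 150.
Round 1 (the studio proposes): rejecting gives the distributor an expected 0.85 × 150 = 127.5, so the studio offers 127.5, keeping 22.5.

127.5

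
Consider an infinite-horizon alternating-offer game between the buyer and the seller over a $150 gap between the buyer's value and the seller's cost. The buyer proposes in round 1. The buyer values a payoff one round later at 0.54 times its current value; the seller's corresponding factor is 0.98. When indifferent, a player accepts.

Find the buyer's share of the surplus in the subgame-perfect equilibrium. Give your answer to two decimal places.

When the buyer proposes, the seller accepts any offer worth at least 0.98 times what the seller would get by proposing next round; and vice versa.
This gives x = 150 − 0.98y and y = 150 − 0.54x, where x and y are each side's share when it proposes.
Hence (1 − 0.98·0.54)x = 150(1 − 0.98), i.e. 0.4708·x = 3.
x ≈ 6.3721; the seller's share is 150 − x ≈ 143.6279.

6.37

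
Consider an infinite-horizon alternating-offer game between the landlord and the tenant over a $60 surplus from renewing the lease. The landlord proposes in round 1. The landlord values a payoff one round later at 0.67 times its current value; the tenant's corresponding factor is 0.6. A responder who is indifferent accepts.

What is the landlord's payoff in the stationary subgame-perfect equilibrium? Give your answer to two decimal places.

40.13

In a stationary SPE each proposer offers the other exactly their discounted continuation value.
If the landlord keeps x when proposing and the tenant keeps y when proposing, then x = 60 − 0.6y and y = 60 − 0.67x.
Solving: x = 60(1 − 0.6) / (1 − 0.67·0.6) = 24 / 0.598 ≈ 40.1338.
The tenant gets 60 − 40.1338 ≈ 19.8662.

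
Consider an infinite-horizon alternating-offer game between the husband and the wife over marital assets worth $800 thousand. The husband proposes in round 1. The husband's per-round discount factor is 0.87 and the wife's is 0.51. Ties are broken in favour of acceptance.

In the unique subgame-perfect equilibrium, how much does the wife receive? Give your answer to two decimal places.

When the husband proposes, the wife accepts any offer worth at least 0.51 times what the wife would get by proposing next round; and vice versa.
This gives x = 800 − 0.51y and y = 800 − 0.87x, where x and y are each side's share when it proposes.
Hence (1 − 0.51·0.87)x = 800(1 − 0.51), i.e. 0.5563·x = 392.
x ≈ 704.6558; the wife's share is 800 − x ≈ 95.3442.

95.34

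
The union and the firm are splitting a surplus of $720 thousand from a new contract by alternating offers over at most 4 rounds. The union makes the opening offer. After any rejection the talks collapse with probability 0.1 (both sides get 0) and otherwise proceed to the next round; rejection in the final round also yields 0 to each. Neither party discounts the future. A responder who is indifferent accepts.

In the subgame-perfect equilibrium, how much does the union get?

By backward induction:
Round 4 (the firm proposes): the union will accept anything ≥ 0, so the firm offers 0 and keeps 720.
Round 3 (the union proposes): rejecting gives the firm an expected 0.9 × 720 = 648. The union offers 648 and keeps 720 − 648 = 72.
Round 2 (the firm proposes): rejecting gives the union an expected 0.9 × 72 = 64.8, so the firm offers 64.8, keeping 655.2.
Round 1 (the union proposes): rejecting gives the firm an expected 0.9 × 655.2 = 589.68, so the union offers 589.68, keeping 130.32.

130.32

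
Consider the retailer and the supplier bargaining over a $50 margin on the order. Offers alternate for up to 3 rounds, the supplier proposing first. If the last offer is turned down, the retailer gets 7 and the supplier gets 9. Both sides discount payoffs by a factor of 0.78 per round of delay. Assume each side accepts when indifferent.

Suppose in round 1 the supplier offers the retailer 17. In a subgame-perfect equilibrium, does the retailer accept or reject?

Accept

Round 3 (the supplier proposes): the retailer gets 7 if talks fail, so the supplier offers 7 and keeps 43.
Round 2 (the retailer proposes): the supplier can get 43 next round, worth 0.78 × 43 = 33.54 now, so the retailer offers 33.54, keeping 16.46.
So by rejecting in round 1, the retailer gets 16.46 next round, worth 0.78 × 16.46 = 12.8388 now.
Offer 17 ≥ 12.8388, so the retailer accepts.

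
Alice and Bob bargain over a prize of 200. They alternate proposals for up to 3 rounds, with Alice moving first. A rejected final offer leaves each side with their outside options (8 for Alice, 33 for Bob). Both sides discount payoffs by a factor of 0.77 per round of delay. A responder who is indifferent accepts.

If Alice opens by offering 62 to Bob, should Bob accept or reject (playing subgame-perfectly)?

Accept

Work out Bob's continuation value if the offer is rejected.
Round 3 (Alice proposes): Bob gets 33 if talks fail, so Alice offers 33 and keeps 167.
Round 2 (Bob proposes): Alice can get 167 next round, worth 0.77 × 167 = 128.59 now. Bob offers 128.59 and keeps 200 − 128.59 = 71.41.
So by rejecting in round 1, Bob gets 71.41 next round, worth 0.77 × 71.41 = 54.9857 now.
Offer 62 ≥ 54.9857, so Bob accepts.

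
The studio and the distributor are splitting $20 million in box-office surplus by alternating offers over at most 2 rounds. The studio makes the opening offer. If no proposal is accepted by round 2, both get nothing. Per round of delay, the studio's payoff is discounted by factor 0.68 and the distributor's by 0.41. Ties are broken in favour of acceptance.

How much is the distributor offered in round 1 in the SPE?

Round 2 (the distributor proposes): the studio will accept anything ≥ 0, so the distributor offers 0 and keeps 20.
Round 1 (the studio proposes): the distributor can get 20 next round, worth 0.41 × 20 = 8.2 now. The studio offers 8.2 and keeps 20 − 8.2 = 11.8.

8.2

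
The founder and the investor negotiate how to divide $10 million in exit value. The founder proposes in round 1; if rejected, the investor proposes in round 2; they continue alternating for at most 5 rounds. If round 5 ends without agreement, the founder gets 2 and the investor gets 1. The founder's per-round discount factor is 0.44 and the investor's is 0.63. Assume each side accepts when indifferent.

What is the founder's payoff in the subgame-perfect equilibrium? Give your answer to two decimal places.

Round 5 (the founder proposes): the investor gets 1 if talks fail, so the founder offers 1 and keeps 9.
Round 4 (the investor proposes): the founder can get 9 next round, worth 0.44 × 9 = 3.96 now; the investor offers that and keeps 6.04.
Round 3 (the founder proposes): the investor can get 6.04 next round, worth 0.63 × 6.04 = 3.8052 now, so the founder offers 3.8052, keeping 6.1948.
Round 2 (the investor proposes): the founder can get 6.1948 next round, worth 0.44 × 6.1948 = 2.725712 now, so the investor offers 2.725712, keeping 7.274288.
Round 1 (the founder proposes): the investor can get 7.274288 next round, worth 0.63 × 7.274288 = 4.58280144 now, so the founder offers 4.58280144, keeping 5.41719856.

5.42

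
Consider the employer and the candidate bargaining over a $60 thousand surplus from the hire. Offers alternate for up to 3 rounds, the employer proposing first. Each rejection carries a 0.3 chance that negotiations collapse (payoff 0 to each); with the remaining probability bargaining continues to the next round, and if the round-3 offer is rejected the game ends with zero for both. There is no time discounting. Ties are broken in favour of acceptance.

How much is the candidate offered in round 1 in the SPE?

12.6

Round 3 (the employer proposes): the candidate will accept anything ≥ 0, so the employer offers 0 and keeps 60.
Round 2 (the candidate proposes): rejecting gives the employer an expected 0.7 × 60 = 42, so the candidate offers 42, keeping 18.
Round 1 (the employer proposes): rejecting gives the candidate an expected 0.7 × 18 = 12.6; the employer offers that and keeps 47.4.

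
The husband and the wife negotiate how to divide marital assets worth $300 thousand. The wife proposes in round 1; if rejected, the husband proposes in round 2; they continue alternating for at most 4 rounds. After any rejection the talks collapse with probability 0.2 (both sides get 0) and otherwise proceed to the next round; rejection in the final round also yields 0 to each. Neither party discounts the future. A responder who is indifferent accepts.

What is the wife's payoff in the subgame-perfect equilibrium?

98.4

By backward induction:
Round 4 (the husband proposes): the wife will accept anything ≥ 0, so the husband offers 0 and keeps 300.
Round 3 (the wife proposes): rejecting gives the husband an expected 0.8 × 300 = 240; the wife offers that and keeps 60.
Round 2 (the husband proposes): rejecting gives the wife an expected 0.8 × 60 = 48, so the husband offers 48, keeping 252.
Round 1 (the wife proposes): rejecting gives the husband an expected 0.8 × 252 = 201.6, so the wife offers 201.6, keeping 98.4.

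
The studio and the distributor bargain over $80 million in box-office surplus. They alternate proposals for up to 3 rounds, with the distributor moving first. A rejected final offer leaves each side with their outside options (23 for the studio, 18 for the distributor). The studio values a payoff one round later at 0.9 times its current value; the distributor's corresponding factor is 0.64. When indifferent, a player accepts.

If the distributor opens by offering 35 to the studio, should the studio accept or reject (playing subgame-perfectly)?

Reject

Work out the studio's continuation value if the offer is rejected.
Round 3 (the distributor proposes): the studio gets 23 if talks fail, so the distributor offers 23 and keeps 57.
Round 2 (the studio proposes): the distributor can get 57 next round, worth 0.64 × 57 = 36.48 now. The studio offers 36.48 and keeps 80 − 36.48 = 43.52.
So by rejecting in round 1, the studio gets 43.52 next round, worth 0.9 × 43.52 = 39.168 now.
Offer 35 < 39.168, so the studio rejects.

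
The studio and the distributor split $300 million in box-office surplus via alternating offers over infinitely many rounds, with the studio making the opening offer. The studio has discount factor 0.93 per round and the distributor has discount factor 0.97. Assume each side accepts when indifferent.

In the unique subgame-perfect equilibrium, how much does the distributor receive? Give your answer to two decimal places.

Let x be the studio's share when the studio proposes and y be the distributor's share when the distributor proposes.
The distributor accepts iff offered ≥ 0.97·y, so x = 300 − 0.97y. Symmetrically y = 300 − 0.93x.
Substituting: x = 300 − 0.97(300 − 0.93x), giving x(1 − 0.93·0.97) = 300(1 − 0.97).
So x = 300 × 0.03 / 0.0979 ≈ 91.9305, and the distributor receives 300 − x ≈ 208.0695.

208.07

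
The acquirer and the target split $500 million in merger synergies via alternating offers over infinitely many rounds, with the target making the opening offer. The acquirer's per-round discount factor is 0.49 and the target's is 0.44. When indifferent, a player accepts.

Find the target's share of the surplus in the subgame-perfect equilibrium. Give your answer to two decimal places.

Let x be the target's share when the target proposes and y be the acquirer's share when the acquirer proposes.
The acquirer accepts iff offered ≥ 0.49·y, so x = 500 − 0.49y. Symmetrically y = 500 − 0.44x.
Substituting: x = 500 − 0.49(500 − 0.44x), giving x(1 − 0.44·0.49) = 500(1 − 0.49).
So x = 500 × 0.51 / 0.7844 ≈ 325.0892, and the acquirer receives 500 − x ≈ 174.9108.

325.09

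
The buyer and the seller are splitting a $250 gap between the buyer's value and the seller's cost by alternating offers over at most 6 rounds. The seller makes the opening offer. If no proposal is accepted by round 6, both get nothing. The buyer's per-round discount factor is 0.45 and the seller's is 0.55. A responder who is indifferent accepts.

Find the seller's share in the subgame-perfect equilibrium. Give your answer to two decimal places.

By backward induction:
Round 6 (the buyer proposes): the seller will accept anything ≥ 0, so the buyer offers 0 and keeps 250.
Round 5 (the seller proposes): the buyer can get 250 next round, worth 0.45 × 250 = 112.5 now, so the seller offers 112.5, keeping 137.5.
Round 4 (the buyer proposes): the seller can get 137.5 next round, worth 0.55 × 137.5 = 75.625 now, so the buyer offers 75.625, keeping 174.375.
Round 3 (the seller proposes): the buyer can get 174.375 next round, worth 0.45 × 174.375 = 78.46875 now. The seller offers 78.46875 and keeps 250 − 78.46875 = 171.53125.
Round 2 (the buyer proposes): the seller can get 171.53125 next round, worth 0.55 × 171.53125 = 94.3421875 now, so the buyer offers 94.3421875, keeping 155.6578125.
Round 1 (the seller proposes): the buyer can get 155.6578125 next round, worth 0.45 × 155.6578125 = 70.046015625 now, so the seller offers 70.046015625, keeping 179.953984375.

179.95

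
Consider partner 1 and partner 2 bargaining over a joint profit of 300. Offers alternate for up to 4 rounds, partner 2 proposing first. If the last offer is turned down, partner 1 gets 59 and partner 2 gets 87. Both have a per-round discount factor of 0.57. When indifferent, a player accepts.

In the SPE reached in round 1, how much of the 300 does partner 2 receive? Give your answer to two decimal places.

Round 4 (partner 1 proposes): partner 2 gets 87 if talks fail, so partner 1 offers 87 and keeps 213.
Round 3 (partner 2 proposes): partner 1 can get 213 next round, worth 0.57 × 213 = 121.41 now. Partner 2 offers 121.41 and keeps 300 − 121.41 = 178.59.
Round 2 (partner 1 proposes): partner 2 can get 178.59 next round, worth 0.57 × 178.59 = 101.7963 now; partner 1 offers that and keeps 198.2037.
Round 1 (partner 2 proposes): partner 1 can get 198.2037 next round, worth 0.57 × 198.2037 = 112.976109 now, so partner 2 offers 112.976109, keeping 187.023891.

187.02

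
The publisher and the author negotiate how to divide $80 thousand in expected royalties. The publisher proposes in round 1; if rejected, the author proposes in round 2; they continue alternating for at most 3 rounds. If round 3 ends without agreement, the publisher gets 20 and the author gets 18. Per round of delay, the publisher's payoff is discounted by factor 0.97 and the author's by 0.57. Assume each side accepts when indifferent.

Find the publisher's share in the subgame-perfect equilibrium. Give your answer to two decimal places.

Round 3 (the publisher proposes): the author gets 18 if talks fail, so the publisher offers 18 and keeps 62.
Round 2 (the author proposes): the publisher can get 62 next round, worth 0.97 × 62 = 60.14 now; the author offers that and keeps 19.86.
Round 1 (the publisher proposes): the author can get 19.86 next round, worth 0.57 × 19.86 = 11.3202 now; the publisher offers that and keeps 68.6798.

68.68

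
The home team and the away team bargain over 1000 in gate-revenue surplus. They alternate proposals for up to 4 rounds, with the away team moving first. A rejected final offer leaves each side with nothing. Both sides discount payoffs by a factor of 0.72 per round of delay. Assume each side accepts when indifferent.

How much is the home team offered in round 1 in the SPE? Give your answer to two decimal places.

Round 4 (the home team proposes): the away team will accept anything ≥ 0, so the home team offers 0 and keeps 1000.
Round 3 (the away team proposes): the home team can get 1000 next round, worth 0.72 × 1000 = 720 now. The away team offers 720 and keeps 1000 − 720 = 280.
Round 2 (the home team proposes): the away team can get 280 next round, worth 0.72 × 280 = 201.6 now; the home team offers that and keeps 798.4.
Round 1 (the away team proposes): the home team can get 798.4 next round, worth 0.72 × 798.4 = 574.848 now. The away team offers 574.848 and keeps 1000 − 574.848 = 425.152.

574.85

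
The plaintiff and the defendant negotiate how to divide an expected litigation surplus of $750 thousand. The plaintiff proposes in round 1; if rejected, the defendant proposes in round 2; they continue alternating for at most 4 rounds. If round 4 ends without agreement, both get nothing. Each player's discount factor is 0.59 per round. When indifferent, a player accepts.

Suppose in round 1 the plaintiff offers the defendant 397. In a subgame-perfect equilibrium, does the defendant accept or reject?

Accept

Round 4 (the defendant proposes): the plaintiff will accept anything ≥ 0, so the defendant offers 0 and keeps 750.
Round 3 (the plaintiff proposes): the defendant can get 750 next round, worth 0.59 × 750 = 442.5 now; the plaintiff offers that and keeps 307.5.
Round 2 (the defendant proposes): the plaintiff can get 307.5 next round, worth 0.59 × 307.5 = 181.425 now. The defendant offers 181.425 and keeps 750 − 181.425 = 568.575.
So by rejecting in round 1, the defendant gets 568.575 next round, worth 0.59 × 568.575 = 335.45925 now.
Offer 397 ≥ 335.45925, so the defendant accepts.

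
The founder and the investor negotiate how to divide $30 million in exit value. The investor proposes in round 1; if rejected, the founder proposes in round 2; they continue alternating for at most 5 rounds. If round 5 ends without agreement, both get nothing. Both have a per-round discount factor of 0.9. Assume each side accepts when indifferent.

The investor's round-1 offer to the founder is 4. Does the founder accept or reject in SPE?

Reject

Work out the founder's continuation value if the offer is rejected.
Round 5 (the investor proposes): rejection yields 0 for the founder; the investor offers 0 and keeps 30.
Round 4 (the founder proposes): the investor can get 30 next round, worth 0.9 × 30 = 27 now; the founder offers that and keeps 3.
Round 3 (the investor proposes): the founder can get 3 next round, worth 0.9 × 3 = 2.7 now. The investor offers 2.7 and keeps 30 − 2.7 = 27.3.
Round 2 (the founder proposes): the investor can get 27.3 next round, worth 0.9 × 27.3 = 24.57 now; the founder offers that and keeps 5.43.
So by rejecting in round 1, the founder gets 5.43 next round, worth 0.9 × 5.43 = 4.887 now.
Offer 4 < 4.887, so the founder rejects.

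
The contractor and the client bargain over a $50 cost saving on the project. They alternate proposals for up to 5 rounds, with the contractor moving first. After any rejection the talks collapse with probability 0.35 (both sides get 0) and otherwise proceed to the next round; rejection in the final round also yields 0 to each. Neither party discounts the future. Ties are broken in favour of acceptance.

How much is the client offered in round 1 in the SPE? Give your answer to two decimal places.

16.18

Round 5 (the contractor proposes): the client will accept anything ≥ 0, so the contractor offers 0 and keeps 50.
Round 4 (the client proposes): rejecting gives the contractor an expected 0.65 × 50 = 32.5. The client offers 32.5 and keeps 50 − 32.5 = 17.5.
Round 3 (the contractor proposes): rejecting gives the client an expected 0.65 × 17.5 = 11.375; the contractor offers that and keeps 38.625.
Round 2 (the client proposes): rejecting gives the contractor an expected 0.65 × 38.625 = 25.10625. The client offers 25.10625 and keeps 50 − 25.10625 = 24.89375.
Round 1 (the contractor proposes): rejecting gives the client an expected 0.65 × 24.89375 = 16.1809375. The contractor offers 16.1809375 and keeps 50 − 16.1809375 = 33.8190625.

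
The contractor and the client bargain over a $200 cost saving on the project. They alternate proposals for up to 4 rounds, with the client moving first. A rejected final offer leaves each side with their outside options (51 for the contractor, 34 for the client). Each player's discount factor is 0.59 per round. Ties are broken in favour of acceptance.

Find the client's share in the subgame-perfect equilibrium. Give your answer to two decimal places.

117.53

Round 4 (the contractor proposes): the client gets 34 if talks fail, so the contractor offers 34 and keeps 166.
Round 3 (the client proposes): the contractor can get 166 next round, worth 0.59 × 166 = 97.94 now, so the client offers 97.94, keeping 102.06.
Round 2 (the contractor proposes): the client can get 102.06 next round, worth 0.59 × 102.06 = 60.2154 now. The contractor offers 60.2154 and keeps 200 − 60.2154 = 139.7846.
Round 1 (the client proposes): the contractor can get 139.7846 next round, worth 0.59 × 139.7846 = 82.472914 now, so the client offers 82.472914, keeping 117.527086.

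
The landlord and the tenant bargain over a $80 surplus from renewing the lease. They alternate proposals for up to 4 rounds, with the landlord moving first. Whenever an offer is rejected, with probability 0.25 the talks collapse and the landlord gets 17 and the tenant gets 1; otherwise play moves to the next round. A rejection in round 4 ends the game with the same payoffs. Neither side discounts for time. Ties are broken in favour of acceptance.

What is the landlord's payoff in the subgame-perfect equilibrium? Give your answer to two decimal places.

41.22

By backward induction:
Round 4 (the tenant proposes): the landlord gets 17 if talks fail, so the tenant offers 17 and keeps 63.
Round 3 (the landlord proposes): rejecting gives the tenant an expected 0.75 × 63 + 0.25 × 1 = 47.5; the landlord offers that and keeps 32.5.
Round 2 (the tenant proposes): rejecting gives the landlord an expected 0.75 × 32.5 + 0.25 × 17 = 28.625, so the tenant offers 28.625, keeping 51.375.
Round 1 (the landlord proposes): rejecting gives the tenant an expected 0.75 × 51.375 + 0.25 × 1 = 38.78125; the landlord offers that and keeps 41.21875.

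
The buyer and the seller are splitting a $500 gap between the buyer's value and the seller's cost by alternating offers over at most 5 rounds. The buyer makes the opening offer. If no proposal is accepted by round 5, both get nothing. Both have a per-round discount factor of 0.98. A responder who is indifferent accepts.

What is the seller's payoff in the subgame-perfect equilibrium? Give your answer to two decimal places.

Work backward from the last round.
Round 5 (the buyer proposes): rejection yields 0 for the seller; the buyer offers 0 and keeps 500.
Round 4 (the seller proposes): the buyer can get 500 next round, worth 0.98 × 500 = 490 now. The seller offers 490 and keeps 500 − 490 = 10.
Round 3 (the buyer proposes): the seller can get 10 next round, worth 0.98 × 10 = 9.8 now. The buyer offers 9.8 and keeps 500 − 9.8 = 490.2.
Round 2 (the seller proposes): the buyer can get 490.2 next round, worth 0.98 × 490.2 = 480.396 now, so the seller offers 480.396, keeping 19.604.
Round 1 (the buyer proposes): the seller can get 19.604 next round, worth 0.98 × 19.604 = 19.21192 now, so the buyer offers 19.21192, keeping 480.78808.

19.21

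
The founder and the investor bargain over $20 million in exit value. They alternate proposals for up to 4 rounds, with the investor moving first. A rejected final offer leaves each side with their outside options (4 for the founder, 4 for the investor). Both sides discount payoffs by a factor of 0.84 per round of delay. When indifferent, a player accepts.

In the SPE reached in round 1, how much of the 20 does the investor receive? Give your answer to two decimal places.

Round 4 (the founder proposes): the investor gets 4 if talks fail, so the founder offers 4 and keeps 16.
Round 3 (the investor proposes): the founder can get 16 next round, worth 0.84 × 16 = 13.44 now; the investor offers that and keeps 6.56.
Round 2 (the founder proposes): the investor can get 6.56 next round, worth 0.84 × 6.56 = 5.5104 now. The founder offers 5.5104 and keeps 20 − 5.5104 = 14.4896.
Round 1 (the investor proposes): the founder can get 14.4896 next round, worth 0.84 × 14.4896 = 12.171264 now, so the investor offers 12.171264, keeping 7.828736.

7.83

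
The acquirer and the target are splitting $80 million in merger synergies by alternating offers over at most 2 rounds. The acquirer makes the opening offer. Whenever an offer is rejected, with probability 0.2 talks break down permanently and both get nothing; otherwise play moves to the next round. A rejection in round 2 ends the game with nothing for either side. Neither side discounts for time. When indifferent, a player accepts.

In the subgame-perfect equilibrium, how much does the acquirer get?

By backward induction:
Round 2 (the target proposes): the acquirer will accept anything ≥ 0, so the target offers 0 and keeps 80.
Round 1 (the acquirer proposes): rejecting gives the target an expected 0.8 × 80 = 64; the acquirer offers that and keeps 16.

16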